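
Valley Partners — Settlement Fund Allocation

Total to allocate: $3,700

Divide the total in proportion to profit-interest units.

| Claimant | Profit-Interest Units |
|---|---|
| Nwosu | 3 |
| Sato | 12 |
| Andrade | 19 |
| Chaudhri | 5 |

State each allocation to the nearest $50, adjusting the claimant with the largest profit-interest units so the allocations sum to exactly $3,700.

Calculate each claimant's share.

Profit-interest units total: 3 + 12 + 19 + 5 = 39.
Pro-rata amounts: Nwosu 284.62; Sato 1,138.46; Andrade 1,802.56; Chaudhri 474.36.
After rounding ($50): Nwosu $300; Sato $1,150; Andrade $1,800; Chaudhri $450. Sum = $3,700.
No rounding difference to absorb.

Nwosu: $300 · Sato: $1,150 · Andrade: $1,800 · Chaudhri: $450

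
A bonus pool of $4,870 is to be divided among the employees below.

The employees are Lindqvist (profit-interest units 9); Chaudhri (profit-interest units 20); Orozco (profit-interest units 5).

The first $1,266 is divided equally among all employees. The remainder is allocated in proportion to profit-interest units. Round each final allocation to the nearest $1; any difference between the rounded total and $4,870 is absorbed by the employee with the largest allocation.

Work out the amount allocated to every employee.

Equal tier: $1,266 ÷ 3 = $422 apiece.
Remainder $3,604 by profit-interest units (total 34): Lindqvist 954.00 → $954; Chaudhri 2,120.00 → $2,120; Orozco 530.00 → $530.
Totals: Lindqvist $422 + $954 = $1,376; Chaudhri $422 + $2,120 = $2,542; Orozco $422 + $530 = $952.

Lindqvist: $1,376 | Chaudhri: $2,542 | Orozco: $952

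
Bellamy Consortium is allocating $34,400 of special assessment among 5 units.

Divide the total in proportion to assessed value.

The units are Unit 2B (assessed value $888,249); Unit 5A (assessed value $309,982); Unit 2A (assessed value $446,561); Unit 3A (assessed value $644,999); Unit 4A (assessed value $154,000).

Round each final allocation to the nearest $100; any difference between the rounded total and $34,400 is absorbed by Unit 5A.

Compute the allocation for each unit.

Unit 2B: $12,500 | Unit 5A: $4,300 | Unit 2A: $6,300 | Unit 3A: $9,100 | Unit 4A: $2,200

Sum of assessed value: 2,443,791.
Pro-rata amounts: Unit 2B 888,249/2,443,791 × $34,400 = 12,503.43; Unit 5A 309,982/2,443,791 × $34,400 = 4,363.46; Unit 2A 446,561/2,443,791 × $34,400 = 6,286.01; Unit 3A 644,999/2,443,791 × $34,400 = 9,079.32; Unit 4A 154,000/2,443,791 × $34,400 = 2,167.78.
Rounded to nearest $100: Unit 2B $12,500; Unit 5A $4,400; Unit 2A $6,300; Unit 3A $9,100; Unit 4A $2,200. Sum = $34,500.
Difference $34,400 − $34,500 = −$100 applied to Unit 5A: Unit 5A becomes $4,300.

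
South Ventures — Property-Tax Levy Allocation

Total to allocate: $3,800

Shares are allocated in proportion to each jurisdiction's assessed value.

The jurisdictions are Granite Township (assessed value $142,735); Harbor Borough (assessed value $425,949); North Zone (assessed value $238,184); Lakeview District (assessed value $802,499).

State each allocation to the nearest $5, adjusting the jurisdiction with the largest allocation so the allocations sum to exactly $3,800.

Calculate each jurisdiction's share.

Granite Township: $335 · Harbor Borough: $1,005 · North Zone: $560 · Lakeview District: $1,900

Total assessed value = 1,609,367.
Raw shares: Granite Township 142,735/1,609,367 × $3,800 = 337.02; Harbor Borough 425,949/1,609,367 × $3,800 = 1,005.74; North Zone 238,184/1,609,367 × $3,800 = 562.39; Lakeview District 802,499/1,609,367 × $3,800 = 1,894.84.
At nearest $5: Granite Township $335; Harbor Borough $1,005; North Zone $560; Lakeview District $1,895. Sum = $3,795.
Difference $3,800 − $3,795 = +$5 applied to largest allocation (Lakeview District): Lakeview District becomes $1,900.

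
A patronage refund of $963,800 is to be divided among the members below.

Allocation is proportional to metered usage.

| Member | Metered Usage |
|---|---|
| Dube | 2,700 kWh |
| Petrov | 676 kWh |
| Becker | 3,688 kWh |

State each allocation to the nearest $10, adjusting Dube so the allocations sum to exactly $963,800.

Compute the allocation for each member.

Metered usage total: 7,064.
Pro-rata amounts: Dube 2,700/7,064 × $963,800 = 368,383.35; Petrov 676/7,064 × $963,800 = 92,232.28; Becker 3,688/7,064 × $963,800 = 503,184.37.
Rounded to nearest $10: Dube $368,380; Petrov $92,230; Becker $503,180. Sum = $963,790.
Difference $963,800 − $963,790 = +$10 applied to Dube: Dube becomes $368,390.

Dube: $368,390 · Petrov: $92,230 · Becker: $503,180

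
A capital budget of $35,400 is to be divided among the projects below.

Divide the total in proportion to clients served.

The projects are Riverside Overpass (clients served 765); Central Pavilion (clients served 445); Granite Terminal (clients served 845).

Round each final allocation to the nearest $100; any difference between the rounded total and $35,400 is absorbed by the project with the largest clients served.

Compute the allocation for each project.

Riverside Overpass: $13,200; Central Pavilion: $7,700; Granite Terminal: $14,500

Total clients served = 2,055.
Raw shares: Riverside Overpass 765/2,055 × $35,400 = 13,178.10; Central Pavilion 445/2,055 × $35,400 = 7,665.69; Granite Terminal 845/2,055 × $35,400 = 14,556.20.
At nearest $100: Riverside Overpass $13,200; Central Pavilion $7,700; Granite Terminal $14,600. Sum = $35,500.
Difference $35,400 − $35,500 = −$100 applied to largest clients served (Granite Terminal): Granite Terminal becomes $14,500.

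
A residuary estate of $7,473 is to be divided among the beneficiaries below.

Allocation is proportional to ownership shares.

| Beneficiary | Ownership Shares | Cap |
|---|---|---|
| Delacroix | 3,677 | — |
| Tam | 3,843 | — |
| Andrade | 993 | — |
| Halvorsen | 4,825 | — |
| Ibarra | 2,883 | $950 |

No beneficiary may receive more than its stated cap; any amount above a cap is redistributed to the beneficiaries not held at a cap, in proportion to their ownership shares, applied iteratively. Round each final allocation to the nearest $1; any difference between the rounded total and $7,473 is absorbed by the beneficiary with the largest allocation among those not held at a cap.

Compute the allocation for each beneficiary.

Delacroix: $1,798 · Tam: $1,879 · Andrade: $486 · Halvorsen: $2,360 · Ibarra: $950

Combined ownership shares = 16,221.
Pro-rata shares before constraints: Delacroix 1,693.99; Tam 1,770.47; Andrade 457.47; Halvorsen 2,222.87; Ibarra 1,328.20.
Capped: Ibarra ($950); balance $6,523 reallocated over remaining ownership shares 13,338.
Redistributed shares: Delacroix 1,798.25 → $1,798; Tam 1,879.43 → $1,879; Andrade 485.63 → $486; Halvorsen 2,359.68 → $2,360.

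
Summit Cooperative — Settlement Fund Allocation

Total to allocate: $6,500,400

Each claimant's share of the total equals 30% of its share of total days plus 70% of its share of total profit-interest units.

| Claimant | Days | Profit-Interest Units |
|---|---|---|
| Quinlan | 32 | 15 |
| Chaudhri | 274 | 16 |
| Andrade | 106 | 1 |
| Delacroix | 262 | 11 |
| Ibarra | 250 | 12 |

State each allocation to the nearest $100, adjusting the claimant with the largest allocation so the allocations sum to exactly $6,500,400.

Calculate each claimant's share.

Quinlan: $1,308,500 | Chaudhri: $1,902,100 | Andrade: $306,400 | Delacroix: $1,463,000 | Ibarra: $1,520,400

Days total 924; profit-interest units total 55.
Composite weights (30% days + 70% profit-interest units): Quinlan 0.2013; Chaudhri 0.2926; Andrade 0.0471; Delacroix 0.2251; Ibarra 0.2339.
Unrounded shares: Quinlan 1,308,522.08; Chaudhri 1,902,000.16; Andrade 306,447.43; Delacroix 1,463,012.10; Ibarra 1,520,418.23.
Rounded to nearest $100: Quinlan $1,308,500; Chaudhri $1,902,000; Andrade $306,400; Delacroix $1,463,000; Ibarra $1,520,400. Sum = $6,500,300.
Difference $6,500,400 − $6,500,300 = +$100 applied to largest allocation (Chaudhri): Chaudhri becomes $1,902,100.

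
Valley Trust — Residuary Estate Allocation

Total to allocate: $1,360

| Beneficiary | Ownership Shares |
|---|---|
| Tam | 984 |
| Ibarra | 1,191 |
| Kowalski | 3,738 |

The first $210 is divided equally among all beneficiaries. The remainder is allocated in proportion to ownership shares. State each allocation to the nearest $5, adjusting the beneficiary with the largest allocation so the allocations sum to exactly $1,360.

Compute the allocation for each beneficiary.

Tam: $260; Ibarra: $300; Kowalski: $800

Equal tier: $210 ÷ 3 = $70 apiece.
Remainder $1,150 by ownership shares (total 5,913): Tam 191.37 → $190; Ibarra 231.63 → $230; Kowalski 726.99 → $725.
Rounding difference +$5 on remainder applied to Kowalski.
Totals: Tam $70 + $190 = $260; Ibarra $70 + $230 = $300; Kowalski $70 + $730 = $800.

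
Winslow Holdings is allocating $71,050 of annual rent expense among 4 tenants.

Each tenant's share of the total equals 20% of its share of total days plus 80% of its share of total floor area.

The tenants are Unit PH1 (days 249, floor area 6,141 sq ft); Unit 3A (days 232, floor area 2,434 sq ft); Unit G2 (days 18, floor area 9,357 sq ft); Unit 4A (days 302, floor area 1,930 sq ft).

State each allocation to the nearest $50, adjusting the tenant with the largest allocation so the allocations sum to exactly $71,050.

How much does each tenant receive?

Unit PH1: $22,000; Unit 3A: $11,100; Unit G2: $27,050; Unit 4A: $10,900

Totals — days 801, floor area 19,862.
Combined weights (20% days + 80% floor area): Unit PH1 0.3095; Unit 3A 0.1560; Unit G2 0.3814; Unit 4A 0.1531.
Unrounded shares: Unit PH1 21,991.32; Unit 3A 11,081.25; Unit G2 27,096.68; Unit 4A 10,880.75.
Rounded to nearest $50: Unit PH1 $22,000; Unit 3A $11,100; Unit G2 $27,100; Unit 4A $10,900. Sum = $71,100.
Difference $71,050 − $71,100 = −$50 applied to largest allocation (Unit G2): Unit G2 becomes $27,050.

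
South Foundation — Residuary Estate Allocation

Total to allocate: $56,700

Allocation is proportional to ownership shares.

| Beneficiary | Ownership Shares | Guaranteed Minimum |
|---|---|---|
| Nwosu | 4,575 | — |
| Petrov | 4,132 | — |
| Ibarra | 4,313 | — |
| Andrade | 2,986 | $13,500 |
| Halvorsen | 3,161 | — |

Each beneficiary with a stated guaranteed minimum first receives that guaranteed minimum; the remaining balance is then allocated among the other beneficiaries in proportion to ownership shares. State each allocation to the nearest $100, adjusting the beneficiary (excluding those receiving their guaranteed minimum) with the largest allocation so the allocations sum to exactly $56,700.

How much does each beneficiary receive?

Minimums first: Andrade $13,500. Balance $43,200.
Balance split over remaining ownership shares 16,181: Nwosu 12,214.33 → $12,200; Petrov 11,031.60 → $11,000; Ibarra 11,514.84 → $11,500; Halvorsen 8,439.23 → $8,400.
Rounding difference +$100 applied to Nwosu → $12,300.

Nwosu: $12,300 | Petrov: $11,000 | Ibarra: $11,500 | Andrade: $13,500 | Halvorsen: $8,400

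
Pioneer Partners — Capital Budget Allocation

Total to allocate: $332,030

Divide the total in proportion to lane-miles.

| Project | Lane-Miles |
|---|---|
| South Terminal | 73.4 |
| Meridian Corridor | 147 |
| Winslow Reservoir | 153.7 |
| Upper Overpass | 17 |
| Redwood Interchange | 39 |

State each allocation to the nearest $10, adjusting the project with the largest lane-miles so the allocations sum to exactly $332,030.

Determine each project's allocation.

South Terminal: $56,660; Meridian Corridor: $113,480; Winslow Reservoir: $118,660; Upper Overpass: $13,120; Redwood Interchange: $30,110

Lane-miles total: 430.1.
Raw shares: South Terminal 73.4/430.1 × $332,030 = 56,663.57; Meridian Corridor 147/430.1 × $332,030 = 113,481.54; Winslow Reservoir 153.7/430.1 × $332,030 = 118,653.83; Upper Overpass 17/430.1 × $332,030 = 13,123.72; Redwood Interchange 39/430.1 × $332,030 = 30,107.35.
Rounded to nearest $10: South Terminal $56,660; Meridian Corridor $113,480; Winslow Reservoir $118,650; Upper Overpass $13,120; Redwood Interchange $30,110. Sum = $332,020.
Difference $332,030 − $332,020 = +$10 applied to largest lane-miles (Winslow Reservoir): Winslow Reservoir becomes $118,660.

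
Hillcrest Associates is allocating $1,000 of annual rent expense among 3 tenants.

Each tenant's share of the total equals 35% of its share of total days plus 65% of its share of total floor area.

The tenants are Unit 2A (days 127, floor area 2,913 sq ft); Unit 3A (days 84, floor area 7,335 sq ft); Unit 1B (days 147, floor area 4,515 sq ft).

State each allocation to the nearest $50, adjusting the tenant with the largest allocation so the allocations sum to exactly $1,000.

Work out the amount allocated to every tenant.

Totals — days 358, floor area 14,763.
Composite weights (35% days + 65% floor area): Unit 2A 0.2524; Unit 3A 0.4051; Unit 1B 0.3425.
Raw shares: Unit 2A 252.42; Unit 3A 405.08; Unit 1B 342.51.
Rounded to nearest $50: Unit 2A $250; Unit 3A $400; Unit 1B $350. Sum = $1,000.
Rounded total matches; no reconciliation needed.

Unit 2A: $250; Unit 3A: $400; Unit 1B: $350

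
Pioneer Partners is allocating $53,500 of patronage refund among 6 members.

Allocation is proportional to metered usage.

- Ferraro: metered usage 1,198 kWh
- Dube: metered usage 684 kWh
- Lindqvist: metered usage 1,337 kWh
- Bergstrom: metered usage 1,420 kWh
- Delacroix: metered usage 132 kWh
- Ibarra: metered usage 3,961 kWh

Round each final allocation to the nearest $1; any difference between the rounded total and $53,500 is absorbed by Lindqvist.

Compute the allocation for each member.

Sum of metered usage: 8,732.
Proportional shares: Ferraro 1,198/8,732 × $53,500 = 7,340.01; Dube 684/8,732 × $53,500 = 4,190.79; Lindqvist 1,337/8,732 × $53,500 = 8,191.65; Bergstrom 1,420/8,732 × $53,500 = 8,700.18; Delacroix 132/8,732 × $53,500 = 808.75; Ibarra 3,961/8,732 × $53,500 = 24,268.61.
At nearest $1: Ferraro $7,340; Dube $4,191; Lindqvist $8,192; Bergstrom $8,700; Delacroix $809; Ibarra $24,269. Sum = $53,501.
Difference $53,500 − $53,501 = −$1 applied to Lindqvist: Lindqvist becomes $8,191.

Ferraro: $7,340 · Dube: $4,191 · Lindqvist: $8,191 · Bergstrom: $8,700 · Delacroix: $809 · Ibarra: $24,269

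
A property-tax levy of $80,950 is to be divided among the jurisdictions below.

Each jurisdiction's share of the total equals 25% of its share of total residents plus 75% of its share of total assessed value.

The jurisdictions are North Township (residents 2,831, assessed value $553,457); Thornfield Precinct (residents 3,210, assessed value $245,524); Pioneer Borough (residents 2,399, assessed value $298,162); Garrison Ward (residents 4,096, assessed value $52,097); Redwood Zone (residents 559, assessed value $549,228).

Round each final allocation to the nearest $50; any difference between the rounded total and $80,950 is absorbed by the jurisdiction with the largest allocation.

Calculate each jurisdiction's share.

North Township: $24,150 · Thornfield Precinct: $13,750 · Pioneer Borough: $14,350 · Garrison Ward: $8,200 · Redwood Zone: $20,500

Totals — residents 13,095, assessed value 1,698,468.
Combined weights (25% residents + 75% assessed value): North Township 0.2984; Thornfield Precinct 0.1697; Pioneer Borough 0.1775; Garrison Ward 0.1012; Redwood Zone 0.2532.
Unrounded shares: North Township 24,158.70; Thornfield Precinct 13,737.22; Pioneer Borough 14,365.44; Garrison Ward 8,192.34; Redwood Zone 20,496.30.
Rounded to nearest $50: North Township $24,150; Thornfield Precinct $13,750; Pioneer Borough $14,350; Garrison Ward $8,200; Redwood Zone $20,500. Sum = $80,950.
No rounding difference to absorb.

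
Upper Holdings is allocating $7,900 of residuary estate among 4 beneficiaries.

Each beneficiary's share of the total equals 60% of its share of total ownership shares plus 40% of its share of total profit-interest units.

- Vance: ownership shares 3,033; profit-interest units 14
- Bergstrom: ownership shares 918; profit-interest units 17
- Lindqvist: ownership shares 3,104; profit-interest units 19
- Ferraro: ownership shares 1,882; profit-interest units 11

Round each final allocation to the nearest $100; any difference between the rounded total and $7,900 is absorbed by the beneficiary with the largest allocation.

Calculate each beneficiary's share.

Totals — ownership shares 8,937, profit-interest units 61.
Composite weights (60% ownership shares + 40% profit-interest units): Vance 0.2954; Bergstrom 0.1731; Lindqvist 0.3330; Ferraro 0.1985.
Pro-rata amounts: Vance 2,333.89; Bergstrom 1,367.54; Lindqvist 2,630.56; Ferraro 1,568.01.
After rounding ($100): Vance $2,300; Bergstrom $1,400; Lindqvist $2,600; Ferraro $1,600. Sum = $7,900.
Sum already equals the total — no adjustment.

Vance: $2,300 · Bergstrom: $1,400 · Lindqvist: $2,600 · Ferraro: $1,600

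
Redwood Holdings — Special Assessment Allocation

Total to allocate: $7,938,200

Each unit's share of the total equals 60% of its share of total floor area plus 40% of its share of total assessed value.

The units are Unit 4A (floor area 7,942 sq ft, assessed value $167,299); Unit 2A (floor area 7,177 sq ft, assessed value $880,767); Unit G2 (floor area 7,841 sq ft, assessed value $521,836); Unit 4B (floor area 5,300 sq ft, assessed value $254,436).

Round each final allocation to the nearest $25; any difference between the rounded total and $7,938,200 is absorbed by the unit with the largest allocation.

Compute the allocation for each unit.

Unit 4A: $1,629,725 | Unit 2A: $2,742,600 | Unit G2: $2,229,775 | Unit 4B: $1,336,100

Totals — floor area 28,260, assessed value 1,824,338.
Composite weights (60% floor area + 40% assessed value): Unit 4A 0.2053; Unit 2A 0.3455; Unit G2 0.2809; Unit 4B 0.1683.
Pro-rata amounts: Unit 4A 1,629,724.66; Unit 2A 2,742,590.88; Unit G2 2,229,777.68; Unit 4B 1,336,106.78.
At nearest $25: Unit 4A $1,629,725; Unit 2A $2,742,600; Unit G2 $2,229,775; Unit 4B $1,336,100. Sum = $7,938,200.
Sum already equals the total — no adjustment.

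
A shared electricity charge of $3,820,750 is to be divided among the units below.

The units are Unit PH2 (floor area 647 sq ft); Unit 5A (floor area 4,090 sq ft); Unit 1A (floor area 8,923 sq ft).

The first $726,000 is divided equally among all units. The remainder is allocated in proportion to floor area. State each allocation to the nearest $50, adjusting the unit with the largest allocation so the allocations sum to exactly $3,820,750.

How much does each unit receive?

Unit PH2: $388,600; Unit 5A: $1,168,600; Unit 1A: $2,263,550

$726,000 shared equally gives $242,000 per unit.
Remainder $3,094,750 by floor area (total 13,660): Unit PH2 146,581.50 → $146,600; Unit 5A 926,612.55 → $926,600; Unit 1A 2,021,555.95 → $2,021,550.
Totals: Unit PH2 $242,000 + $146,600 = $388,600; Unit 5A $242,000 + $926,600 = $1,168,600; Unit 1A $242,000 + $2,021,550 = $2,263,550.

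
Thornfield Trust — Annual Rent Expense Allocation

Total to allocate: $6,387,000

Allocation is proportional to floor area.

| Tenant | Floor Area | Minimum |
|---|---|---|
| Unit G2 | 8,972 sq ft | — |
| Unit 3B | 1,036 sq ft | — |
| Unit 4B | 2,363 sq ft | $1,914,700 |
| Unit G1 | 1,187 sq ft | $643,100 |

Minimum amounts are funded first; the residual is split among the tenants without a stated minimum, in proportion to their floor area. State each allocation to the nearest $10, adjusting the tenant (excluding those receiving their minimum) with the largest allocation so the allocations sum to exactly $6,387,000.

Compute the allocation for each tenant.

Minimums first: Unit 4B $1,914,700; Unit G1 $643,100. Remaining pool $3,829,200.
Remaining pool split over remaining floor area 10,008: Unit G2 3,432,811.99 → $3,432,810; Unit 3B 396,388.01 → $396,390.

Unit G2: $3,432,810; Unit 3B: $396,390; Unit 4B: $1,914,700; Unit G1: $643,100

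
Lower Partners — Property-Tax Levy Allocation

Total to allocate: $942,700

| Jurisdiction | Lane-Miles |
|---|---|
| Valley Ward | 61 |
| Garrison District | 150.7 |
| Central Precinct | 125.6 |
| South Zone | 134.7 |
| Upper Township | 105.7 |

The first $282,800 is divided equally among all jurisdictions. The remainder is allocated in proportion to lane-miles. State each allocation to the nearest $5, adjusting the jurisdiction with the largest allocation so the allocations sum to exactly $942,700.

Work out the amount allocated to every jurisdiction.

Valley Ward: $126,240 · Garrison District: $228,705 · Central Precinct: $200,030 · South Zone: $210,425 · Upper Township: $177,300

Equal tier: $282,800 ÷ 5 = $56,560 apiece.
Remainder $659,900 by lane-miles (total 577.7): Valley Ward 69,679.59 → $69,680; Garrison District 172,142.86 → $172,145; Central Precinct 143,471.42 → $143,470; South Zone 153,866.25 → $153,865; Upper Township 120,739.88 → $120,740.
Totals: Valley Ward $56,560 + $69,680 = $126,240; Garrison District $56,560 + $172,145 = $228,705; Central Precinct $56,560 + $143,470 = $200,030; South Zone $56,560 + $153,865 = $210,425; Upper Township $56,560 + $120,740 = $177,300.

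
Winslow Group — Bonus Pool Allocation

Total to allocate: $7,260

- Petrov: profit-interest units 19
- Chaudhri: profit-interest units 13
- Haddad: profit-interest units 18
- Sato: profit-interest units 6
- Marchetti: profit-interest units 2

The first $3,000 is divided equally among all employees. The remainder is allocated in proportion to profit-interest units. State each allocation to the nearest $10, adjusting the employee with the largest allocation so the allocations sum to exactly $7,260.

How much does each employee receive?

Petrov: $2,000 · Chaudhri: $1,550 · Haddad: $1,920 · Sato: $1,040 · Marchetti: $750

Equal tier: $3,000 ÷ 5 = $600 apiece.
Remainder $4,260 by profit-interest units (total 58): Petrov 1,395.52 → $1,400; Chaudhri 954.83 → $950; Haddad 1,322.07 → $1,320; Sato 440.69 → $440; Marchetti 146.90 → $150.
Totals: Petrov $600 + $1,400 = $2,000; Chaudhri $600 + $950 = $1,550; Haddad $600 + $1,320 = $1,920; Sato $600 + $440 = $1,040; Marchetti $600 + $150 = $750.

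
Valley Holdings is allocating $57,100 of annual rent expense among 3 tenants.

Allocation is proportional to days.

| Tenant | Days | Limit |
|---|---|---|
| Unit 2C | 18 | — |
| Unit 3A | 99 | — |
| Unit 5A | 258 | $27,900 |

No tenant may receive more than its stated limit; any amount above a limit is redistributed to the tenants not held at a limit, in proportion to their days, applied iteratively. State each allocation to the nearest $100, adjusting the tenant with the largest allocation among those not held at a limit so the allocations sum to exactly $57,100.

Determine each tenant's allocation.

Combined days = 375.
Proportional shares (ignoring caps): Unit 2C 2,740.80; Unit 3A 15,074.40; Unit 5A 39,284.80.
Cap binds for Unit 5A ($27,900); balance $29,200 reallocated over remaining days 117.
Redistributed shares: Unit 2C 4,492.31 → $4,500; Unit 3A 24,707.69 → $24,700.

Unit 2C: $4,500 | Unit 3A: $24,700 | Unit 5A: $27,900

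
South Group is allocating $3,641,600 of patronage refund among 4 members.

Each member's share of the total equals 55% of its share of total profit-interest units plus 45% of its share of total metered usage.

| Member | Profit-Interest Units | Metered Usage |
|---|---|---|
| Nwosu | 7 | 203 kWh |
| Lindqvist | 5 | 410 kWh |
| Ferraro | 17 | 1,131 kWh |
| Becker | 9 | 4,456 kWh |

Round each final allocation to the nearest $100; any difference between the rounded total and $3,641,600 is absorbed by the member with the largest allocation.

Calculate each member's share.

Nwosu: $422,600 · Lindqvist: $371,900 · Ferraro: $1,195,000 · Becker: $1,652,100

Totals — profit-interest units 38, metered usage 6,200.
Composite weights (55% profit-interest units + 45% metered usage): Nwosu 0.1160; Lindqvist 0.1021; Ferraro 0.3281; Becker 0.4537.
Proportional shares: Nwosu 422,606.44; Lindqvist 371,903.81; Ferraro 1,194,959.51; Becker 1,652,130.24.
Rounded to nearest $100: Nwosu $422,600; Lindqvist $371,900; Ferraro $1,195,000; Becker $1,652,100. Sum = $3,641,600.
Rounded total matches; no reconciliation needed.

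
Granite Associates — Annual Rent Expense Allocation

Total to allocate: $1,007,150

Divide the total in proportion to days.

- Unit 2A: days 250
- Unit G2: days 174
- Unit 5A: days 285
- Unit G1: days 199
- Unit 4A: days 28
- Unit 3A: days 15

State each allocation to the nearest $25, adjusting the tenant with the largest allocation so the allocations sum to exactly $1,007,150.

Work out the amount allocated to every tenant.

Unit 2A: $264,750 | Unit G2: $184,275 | Unit 5A: $301,850 | Unit G1: $210,750 | Unit 4A: $29,650 | Unit 3A: $15,875

Days total: 951.
Proportional shares: Unit 2A 250/951 × $1,007,150 = 264,760.78; Unit G2 174/951 × $1,007,150 = 184,273.50; Unit 5A 285/951 × $1,007,150 = 301,827.29; Unit G1 199/951 × $1,007,150 = 210,749.58; Unit 4A 28/951 × $1,007,150 = 29,653.21; Unit 3A 15/951 × $1,007,150 = 15,885.65.
Rounded to nearest $25: Unit 2A $264,750; Unit G2 $184,275; Unit 5A $301,825; Unit G1 $210,750; Unit 4A $29,650; Unit 3A $15,875. Sum = $1,007,125.
Difference $1,007,150 − $1,007,125 = +$25 applied to largest allocation (Unit 5A): Unit 5A becomes $301,850.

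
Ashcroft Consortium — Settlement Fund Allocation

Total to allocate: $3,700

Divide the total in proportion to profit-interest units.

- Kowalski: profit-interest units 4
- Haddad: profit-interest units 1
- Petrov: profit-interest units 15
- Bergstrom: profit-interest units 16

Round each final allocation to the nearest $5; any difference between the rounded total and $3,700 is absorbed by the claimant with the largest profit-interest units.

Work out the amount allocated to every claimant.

Total profit-interest units = 4 + 1 + 15 + 16 = 36.
Raw shares: Kowalski 411.11; Haddad 102.78; Petrov 1,541.67; Bergstrom 1,644.44.
After rounding ($5): Kowalski $410; Haddad $105; Petrov $1,540; Bergstrom $1,645. Sum = $3,700.
No rounding difference to absorb.

Kowalski: $410 · Haddad: $105 · Petrov: $1,540 · Bergstrom: $1,645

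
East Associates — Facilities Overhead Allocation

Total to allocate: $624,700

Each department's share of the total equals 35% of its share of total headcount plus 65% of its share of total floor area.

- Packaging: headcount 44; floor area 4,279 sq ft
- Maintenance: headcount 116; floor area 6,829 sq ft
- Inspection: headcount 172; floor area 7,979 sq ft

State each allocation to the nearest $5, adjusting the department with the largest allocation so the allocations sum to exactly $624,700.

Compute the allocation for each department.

Headcount total 332; floor area total 19,087.
Combined weights (35% headcount + 65% floor area): Packaging 0.1921; Maintenance 0.3548; Inspection 0.4530.
Unrounded shares: Packaging 120,008.08; Maintenance 221,673.52; Inspection 283,018.39.
Rounded to nearest $5: Packaging $120,010; Maintenance $221,675; Inspection $283,020. Sum = $624,705.
Difference $624,700 − $624,705 = −$5 applied to largest allocation (Inspection): Inspection becomes $283,015.

Packaging: $120,010 · Maintenance: $221,675 · Inspection: $283,015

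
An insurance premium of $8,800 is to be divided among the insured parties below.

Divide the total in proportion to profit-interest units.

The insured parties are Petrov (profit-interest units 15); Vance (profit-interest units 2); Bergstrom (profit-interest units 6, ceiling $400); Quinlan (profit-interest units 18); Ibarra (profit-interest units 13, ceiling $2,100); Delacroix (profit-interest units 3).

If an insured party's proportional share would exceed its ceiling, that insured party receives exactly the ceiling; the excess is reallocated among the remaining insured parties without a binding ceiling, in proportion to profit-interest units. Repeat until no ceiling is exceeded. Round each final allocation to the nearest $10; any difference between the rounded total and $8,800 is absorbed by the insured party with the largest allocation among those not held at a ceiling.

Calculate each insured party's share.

Sum of profit-interest units: 57.
Proportional shares (ignoring caps): Petrov 2,315.79; Vance 308.77; Bergstrom 926.32; Quinlan 2,778.95; Ibarra 2,007.02; Delacroix 463.16.
Cap binds for Bergstrom ($400); remaining pool $8,400 reallocated over remaining profit-interest units 51.
Cap binds for Ibarra ($2,100); remaining pool $6,300 reallocated over remaining profit-interest units 38.
Redistributed shares: Petrov 2,486.84 → $2,490; Vance 331.58 → $330; Quinlan 2,984.21 → $2,980; Delacroix 497.37 → $500.

Petrov: $2,490 | Vance: $330 | Bergstrom: $400 | Quinlan: $2,980 | Ibarra: $2,100 | Delacroix: $500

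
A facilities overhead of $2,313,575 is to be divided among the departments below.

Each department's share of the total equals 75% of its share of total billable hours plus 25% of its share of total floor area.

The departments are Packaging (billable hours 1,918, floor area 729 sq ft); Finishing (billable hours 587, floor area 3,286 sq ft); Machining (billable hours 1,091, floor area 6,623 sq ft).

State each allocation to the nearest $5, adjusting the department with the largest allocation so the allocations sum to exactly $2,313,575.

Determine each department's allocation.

Billable hours total 3,596; floor area total 10,638.
Combined weights (75% billable hours + 25% floor area): Packaging 0.4172; Finishing 0.1997; Machining 0.3832.
Unrounded shares: Packaging 965,130.46; Finishing 461,907.24; Machining 886,537.30.
At nearest $5: Packaging $965,130; Finishing $461,905; Machining $886,535. Sum = $2,313,570.
Difference $2,313,575 − $2,313,570 = +$5 applied to largest allocation (Packaging): Packaging becomes $965,135.

Packaging: $965,135; Finishing: $461,905; Machining: $886,535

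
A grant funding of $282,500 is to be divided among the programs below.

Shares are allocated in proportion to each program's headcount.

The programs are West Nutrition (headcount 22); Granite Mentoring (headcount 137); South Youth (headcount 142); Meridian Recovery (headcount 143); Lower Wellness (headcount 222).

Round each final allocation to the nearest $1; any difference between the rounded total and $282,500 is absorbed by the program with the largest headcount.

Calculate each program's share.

Sum of headcount: 22 + 137 + 142 + 143 + 222 = 666.
Pro-rata amounts: West Nutrition 9,331.83; Granite Mentoring 58,111.86; South Youth 60,232.73; Meridian Recovery 60,656.91; Lower Wellness 94,166.67.
At nearest $1: West Nutrition $9,332; Granite Mentoring $58,112; South Youth $60,233; Meridian Recovery $60,657; Lower Wellness $94,167. Sum = $282,501.
Difference $282,500 − $282,501 = −$1 applied to largest headcount (Lower Wellness): Lower Wellness becomes $94,166.

West Nutrition: $9,332; Granite Mentoring: $58,112; South Youth: $60,233; Meridian Recovery: $60,657; Lower Wellness: $94,166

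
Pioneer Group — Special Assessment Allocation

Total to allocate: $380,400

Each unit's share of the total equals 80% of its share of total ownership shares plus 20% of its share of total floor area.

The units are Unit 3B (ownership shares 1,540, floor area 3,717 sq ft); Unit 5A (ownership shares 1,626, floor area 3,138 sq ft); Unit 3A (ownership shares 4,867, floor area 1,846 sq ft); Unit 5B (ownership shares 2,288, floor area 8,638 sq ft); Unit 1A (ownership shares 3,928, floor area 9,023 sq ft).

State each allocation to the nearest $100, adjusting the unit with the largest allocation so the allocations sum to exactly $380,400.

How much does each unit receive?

Unit 3B: $43,600 · Unit 5A: $43,800 · Unit 3A: $109,300 · Unit 5B: $73,800 · Unit 1A: $109,900

Ownership shares total 14,249; floor area total 26,362.
Composite weights (80% ownership shares + 20% floor area): Unit 3B 0.1147; Unit 5A 0.1151; Unit 3A 0.2873; Unit 5B 0.1940; Unit 1A 0.2890.
Unrounded shares: Unit 3B 43,617.38; Unit 5A 43,783.13; Unit 3A 109,273.43; Unit 5B 73,794.50; Unit 1A 109,931.56.
Rounded to nearest $100: Unit 3B $43,600; Unit 5A $43,800; Unit 3A $109,300; Unit 5B $73,800; Unit 1A $109,900. Sum = $380,400.
Sum already equals the total — no adjustment.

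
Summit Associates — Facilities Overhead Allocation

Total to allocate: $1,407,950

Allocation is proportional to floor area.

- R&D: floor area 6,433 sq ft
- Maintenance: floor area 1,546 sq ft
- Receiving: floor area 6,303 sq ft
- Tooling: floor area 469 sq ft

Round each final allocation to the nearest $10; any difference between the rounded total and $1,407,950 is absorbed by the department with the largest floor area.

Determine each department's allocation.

R&D: $614,010 · Maintenance: $147,560 · Receiving: $601,610 · Tooling: $44,770

Total floor area = 6,433 + 1,546 + 6,303 + 469 = 14,751.
Proportional shares: R&D 614,015.48; Maintenance 147,562.25; Receiving 601,607.27; Tooling 44,765.002.
Rounded to nearest $10: R&D $614,020; Maintenance $147,560; Receiving $601,610; Tooling $44,770. Sum = $1,407,960.
Difference $1,407,950 − $1,407,960 = −$10 applied to largest floor area (R&D): R&D becomes $614,010.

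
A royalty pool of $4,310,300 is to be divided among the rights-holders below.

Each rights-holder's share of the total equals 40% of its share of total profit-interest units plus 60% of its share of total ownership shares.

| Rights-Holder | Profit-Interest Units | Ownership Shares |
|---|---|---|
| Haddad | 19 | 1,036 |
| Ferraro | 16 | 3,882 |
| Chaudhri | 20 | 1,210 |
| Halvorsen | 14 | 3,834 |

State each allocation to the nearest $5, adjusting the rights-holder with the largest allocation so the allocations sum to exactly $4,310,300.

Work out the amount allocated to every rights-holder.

Haddad: $743,710 | Ferraro: $1,407,580 | Chaudhri: $813,865 | Halvorsen: $1,345,145

Profit-interest units total 69; ownership shares total 9,962.
Composite weights (40% profit-interest units + 60% ownership shares): Haddad 0.1725; Ferraro 0.3266; Chaudhri 0.1888; Halvorsen 0.3121.
Proportional shares: Haddad 743,707.94; Ferraro 1,407,580.60; Chaudhri 813,866.37; Halvorsen 1,345,145.09.
Rounded to nearest $5: Haddad $743,710; Ferraro $1,407,580; Chaudhri $813,865; Halvorsen $1,345,145. Sum = $4,310,300.
Rounded total matches; no reconciliation needed.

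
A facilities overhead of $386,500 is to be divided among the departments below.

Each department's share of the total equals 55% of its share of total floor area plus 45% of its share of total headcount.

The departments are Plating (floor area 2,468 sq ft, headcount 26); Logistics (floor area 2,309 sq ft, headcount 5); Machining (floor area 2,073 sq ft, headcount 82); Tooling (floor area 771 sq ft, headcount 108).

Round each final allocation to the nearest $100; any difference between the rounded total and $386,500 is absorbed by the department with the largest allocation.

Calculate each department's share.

Plating: $89,300 · Logistics: $68,300 · Machining: $122,400 · Tooling: $106,500

Totals — floor area 7,621, headcount 221.
Combined weights (55% floor area + 45% headcount): Plating 0.2311; Logistics 0.1768; Machining 0.3166; Tooling 0.2756.
Pro-rata amounts: Plating 89,302.48; Logistics 68,340.63; Machining 122,356.11; Tooling 106,500.77.
After rounding ($100): Plating $89,300; Logistics $68,300; Machining $122,400; Tooling $106,500. Sum = $386,500.
No rounding difference to absorb.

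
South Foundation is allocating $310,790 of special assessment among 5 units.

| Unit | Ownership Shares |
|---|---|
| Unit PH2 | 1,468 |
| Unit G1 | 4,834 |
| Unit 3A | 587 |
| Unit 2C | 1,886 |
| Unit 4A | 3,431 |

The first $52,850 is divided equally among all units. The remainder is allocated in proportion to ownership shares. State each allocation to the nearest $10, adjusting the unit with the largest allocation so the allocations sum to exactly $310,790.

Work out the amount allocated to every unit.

First tranche $52,850 split equally: $10,570 each.
Remainder $257,940 by ownership shares (total 12,206): Unit PH2 31,022.11 → $31,020; Unit G1 102,153.20 → $102,150; Unit 3A 12,404.62 → $12,400; Unit 2C 39,855.39 → $39,860; Unit 4A 72,504.68 → $72,500.
Rounding difference +$10 on remainder applied to Unit G1.
Totals: Unit PH2 $10,570 + $31,020 = $41,590; Unit G1 $10,570 + $102,160 = $112,730; Unit 3A $10,570 + $12,400 = $22,970; Unit 2C $10,570 + $39,860 = $50,430; Unit 4A $10,570 + $72,500 = $83,070.

Unit PH2: $41,590 · Unit G1: $112,730 · Unit 3A: $22,970 · Unit 2C: $50,430 · Unit 4A: $83,070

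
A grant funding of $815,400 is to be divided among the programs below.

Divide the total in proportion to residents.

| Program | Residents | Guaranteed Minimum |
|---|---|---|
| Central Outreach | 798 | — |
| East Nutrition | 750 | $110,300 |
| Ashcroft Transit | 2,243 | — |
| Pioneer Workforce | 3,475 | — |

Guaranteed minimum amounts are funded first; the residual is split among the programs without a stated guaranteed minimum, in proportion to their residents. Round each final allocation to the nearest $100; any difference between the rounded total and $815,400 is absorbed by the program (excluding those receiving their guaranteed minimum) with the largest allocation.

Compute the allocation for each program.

Central Outreach: $86,400 · East Nutrition: $110,300 · Ashcroft Transit: $242,700 · Pioneer Workforce: $376,000

Fund the minimums — East Nutrition $110,300. Balance $705,100.
Balance split over remaining residents 6,516: Central Outreach 86,352.03 → $86,400; Ashcroft Transit 242,716.28 → $242,700; Pioneer Workforce 376,031.69 → $376,000.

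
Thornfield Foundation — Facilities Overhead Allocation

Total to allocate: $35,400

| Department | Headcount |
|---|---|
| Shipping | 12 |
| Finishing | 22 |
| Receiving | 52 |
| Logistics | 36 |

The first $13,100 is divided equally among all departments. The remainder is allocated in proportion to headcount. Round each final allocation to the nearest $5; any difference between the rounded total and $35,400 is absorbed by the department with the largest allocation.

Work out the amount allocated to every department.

First tranche $13,100 split equally: $3,275 each.
Remainder $22,300 by headcount (total 122): Shipping 2,193.44 → $2,195; Finishing 4,021.31 → $4,020; Receiving 9,504.92 → $9,505; Logistics 6,580.33 → $6,580.
Totals: Shipping $3,275 + $2,195 = $5,470; Finishing $3,275 + $4,020 = $7,295; Receiving $3,275 + $9,505 = $12,780; Logistics $3,275 + $6,580 = $9,855.

Shipping: $5,470; Finishing: $7,295; Receiving: $12,780; Logistics: $9,855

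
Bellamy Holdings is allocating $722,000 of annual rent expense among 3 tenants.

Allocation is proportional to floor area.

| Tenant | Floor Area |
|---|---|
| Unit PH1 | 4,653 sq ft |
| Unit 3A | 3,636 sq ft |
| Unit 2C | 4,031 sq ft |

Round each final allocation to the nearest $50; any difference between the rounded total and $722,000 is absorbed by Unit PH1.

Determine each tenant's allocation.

Sum of floor area: 12,320.
Pro-rata amounts: Unit PH1 4,653/12,320 × $722,000 = 272,683.93; Unit 3A 3,636/12,320 × $722,000 = 213,083.77; Unit 2C 4,031/12,320 × $722,000 = 236,232.31.
Rounded to nearest $50: Unit PH1 $272,700; Unit 3A $213,100; Unit 2C $236,250. Sum = $722,050.
Difference $722,000 − $722,050 = −$50 applied to Unit PH1: Unit PH1 becomes $272,650.

Unit PH1: $272,650; Unit 3A: $213,100; Unit 2C: $236,250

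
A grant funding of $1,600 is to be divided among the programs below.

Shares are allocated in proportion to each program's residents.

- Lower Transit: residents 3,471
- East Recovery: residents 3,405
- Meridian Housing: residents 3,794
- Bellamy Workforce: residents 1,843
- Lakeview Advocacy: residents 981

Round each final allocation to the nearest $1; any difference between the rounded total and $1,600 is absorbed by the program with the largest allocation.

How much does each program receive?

Lower Transit: $412; East Recovery: $404; Meridian Housing: $449; Bellamy Workforce: $219; Lakeview Advocacy: $116

Residents total: 13,494.
Unrounded shares: Lower Transit 3,471/13,494 × $1,600 = 411.56; East Recovery 3,405/13,494 × $1,600 = 403.73; Meridian Housing 3,794/13,494 × $1,600 = 449.86; Bellamy Workforce 1,843/13,494 × $1,600 = 218.53; Lakeview Advocacy 981/13,494 × $1,600 = 116.32.
After rounding ($1): Lower Transit $412; East Recovery $404; Meridian Housing $450; Bellamy Workforce $219; Lakeview Advocacy $116. Sum = $1,601.
Difference $1,600 − $1,601 = −$1 applied to largest allocation (Meridian Housing): Meridian Housing becomes $449.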